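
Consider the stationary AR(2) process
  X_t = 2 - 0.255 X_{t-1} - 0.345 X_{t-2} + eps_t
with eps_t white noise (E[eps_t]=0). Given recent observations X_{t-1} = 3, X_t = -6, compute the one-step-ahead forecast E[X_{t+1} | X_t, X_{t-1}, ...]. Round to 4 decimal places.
E[X_{t+1} \mid \mathcal F_t] = 2.4950

For an AR(p) model X_t = c + sum_i phi_i X_{t-i} + eps_t, the
one-step-ahead conditional mean is
  E[X_{t+1} | X_t, ...] = c + sum_i phi_i X_{t+1-i}.
Substitute known values:
  E[X_{t+1} | ...] = 2 + (-0.255) * (-6) + (-0.345) * (3)
                   = 2.4950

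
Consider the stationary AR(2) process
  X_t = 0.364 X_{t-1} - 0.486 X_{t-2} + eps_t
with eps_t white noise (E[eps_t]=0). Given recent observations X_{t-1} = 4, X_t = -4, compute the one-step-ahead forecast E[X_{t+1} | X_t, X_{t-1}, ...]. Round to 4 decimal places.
E[X_{t+1} \mid \mathcal F_t] = -3.4000

For an AR(p) model X_t = c + sum_i phi_i X_{t-i} + eps_t, the
one-step-ahead conditional mean is
  E[X_{t+1} | X_t, ...] = c + sum_i phi_i X_{t+1-i}.
Substitute known values:
  E[X_{t+1} | ...] = (0.364) * (-4) + (-0.486) * (4)
                   = -3.4000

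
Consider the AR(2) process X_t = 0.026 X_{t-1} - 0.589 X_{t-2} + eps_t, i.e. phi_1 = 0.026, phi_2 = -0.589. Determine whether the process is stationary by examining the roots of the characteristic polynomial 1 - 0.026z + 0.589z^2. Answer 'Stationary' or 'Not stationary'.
\text{Stationary}

The AR(p) characteristic polynomial is P(z) = 1 - 0.026z + 0.589z^2.
Stationarity requires all roots to lie outside the unit circle, i.e. |z| > 1 for every root.
Set 1 + (-0.026) z + (0.589) z^2 = 0, i.e. a z^2 + b z + c = 0 with a = 0.589, b = -0.026, c = 1.
Discriminant D = b^2 - 4ac = (-0.026)^2 - 4*(0.589)*1 = 0.000676 - (2.356) = -2.355324.
D < 0, so the roots are the complex-conjugate pair z = (-b +/- i sqrt(-D)) / (2a) = 0.0221 +/- 1.3028i.
For a conjugate pair |z|^2 = z * conj(z) = (product of roots) = c/a = 1/(0.589) = 1.697793, so |z| = sqrt(1.697793) = 1.303 for both roots.
Moduli of all roots: 1.3030, 1.3030.
All moduli strictly greater than 1? Yes.
Verdict: Stationary.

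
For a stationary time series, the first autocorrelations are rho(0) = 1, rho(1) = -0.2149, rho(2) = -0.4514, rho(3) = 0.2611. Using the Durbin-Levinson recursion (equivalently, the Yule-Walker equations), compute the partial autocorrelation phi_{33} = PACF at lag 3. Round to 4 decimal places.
\phi_{33} = 0.0020

The PACF at lag k is phi_{kk}, the last component of the solution
to the Yule-Walker system G_k phi = r_k where
  (G_k)_{ij} = rho(|i - j|), (r_k)_i = rho(i), i,j = 1..k.
Equivalently, Durbin-Levinson gives phi_{kk} iteratively:
  phi_{11} = rho(1)
  phi_{kk} = [rho(k) - sum_{j=1..k-1} phi_{k-1,j} rho(k-j)]
            / [1 - sum_{j=1..k-1} phi_{k-1,j} rho(j)],
  phi_{k,j} = phi_{k-1,j} - phi_{kk} phi_{k-1,k-j},  j = 1..k-1.
Step k = 1:
  phi_11 = rho(1) = -0.2149.
Step k = 2:
  phi_22 = [rho(2) - phi_11 rho(1)] / [1 - phi_11 rho(1)] = [-0.4514 - (-0.2149)(-0.2149)] / [1 - (-0.2149)(-0.2149)]
         = -0.49758201 / 0.95381799 = -0.521674.
  Update: phi_21 = phi_11 - phi_22 phi_11 = -0.2149 - (-0.521674)(-0.2149) = -0.327008.
Step k = 3:
  phi_33 = [rho(3) - phi_21 rho(2) - phi_22 rho(1)] / [1 - phi_21 rho(1) - phi_22 rho(2)]
    numerator   = 0.2611 - (-0.327008)(-0.4514) - (-0.521674)(-0.2149) = 0.00138097
    denominator = 1 - (-0.327008)(-0.2149) - (-0.521674)(-0.4514) = 0.69424241
  phi_33 = 0.00138097 / 0.69424241 = 0.002.
Therefore phi_{33} = 0.0020.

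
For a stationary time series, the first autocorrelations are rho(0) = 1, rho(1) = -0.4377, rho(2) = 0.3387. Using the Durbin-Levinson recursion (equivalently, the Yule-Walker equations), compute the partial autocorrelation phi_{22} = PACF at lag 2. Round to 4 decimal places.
\phi_{22} = 0.1820

The PACF at lag k is phi_{kk}, the last component of the solution
to the Yule-Walker system G_k phi = r_k where
  (G_k)_{ij} = rho(|i - j|), (r_k)_i = rho(i), i,j = 1..k.
Equivalently, Durbin-Levinson gives phi_{kk} iteratively:
  phi_{11} = rho(1)
  phi_{kk} = [rho(k) - sum_{j=1..k-1} phi_{k-1,j} rho(k-j)]
            / [1 - sum_{j=1..k-1} phi_{k-1,j} rho(j)],
  phi_{k,j} = phi_{k-1,j} - phi_{kk} phi_{k-1,k-j},  j = 1..k-1.
Step k = 1:
  phi_11 = rho(1) = -0.4377.
Step k = 2:
  phi_22 = [rho(2) - phi_11 rho(1)] / [1 - phi_11 rho(1)] = [0.3387 - (-0.4377)(-0.4377)] / [1 - (-0.4377)(-0.4377)]
         = 0.14711871 / 0.80841871 = 0.182.
Therefore phi_{22} = 0.1820.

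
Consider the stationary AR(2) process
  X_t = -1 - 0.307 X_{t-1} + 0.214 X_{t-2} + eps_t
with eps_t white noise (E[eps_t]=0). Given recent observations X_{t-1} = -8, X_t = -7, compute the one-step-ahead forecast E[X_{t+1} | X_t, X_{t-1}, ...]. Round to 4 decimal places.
E[X_{t+1} \mid \mathcal F_t] = -0.5630

For an AR(p) model X_t = c + sum_i phi_i X_{t-i} + eps_t, the
one-step-ahead conditional mean is
  E[X_{t+1} | X_t, ...] = c + sum_i phi_i X_{t+1-i}.
Substitute known values:
  E[X_{t+1} | ...] = -1 + (-0.307) * (-7) + (0.214) * (-8)
                   = -0.5630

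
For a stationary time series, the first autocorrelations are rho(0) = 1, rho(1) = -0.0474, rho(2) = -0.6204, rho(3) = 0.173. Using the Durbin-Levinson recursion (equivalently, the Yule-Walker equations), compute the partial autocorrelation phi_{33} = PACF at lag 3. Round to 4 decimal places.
\phi_{33} = 0.1570

The PACF at lag k is phi_{kk}, the last component of the solution
to the Yule-Walker system G_k phi = r_k where
  (G_k)_{ij} = rho(|i - j|), (r_k)_i = rho(i), i,j = 1..k.
Equivalently, Durbin-Levinson gives phi_{kk} iteratively:
  phi_{11} = rho(1)
  phi_{kk} = [rho(k) - sum_{j=1..k-1} phi_{k-1,j} rho(k-j)]
            / [1 - sum_{j=1..k-1} phi_{k-1,j} rho(j)],
  phi_{k,j} = phi_{k-1,j} - phi_{kk} phi_{k-1,k-j},  j = 1..k-1.
Step k = 1:
  phi_11 = rho(1) = -0.0474.
Step k = 2:
  phi_22 = [rho(2) - phi_11 rho(1)] / [1 - phi_11 rho(1)] = [-0.6204 - (-0.0474)(-0.0474)] / [1 - (-0.0474)(-0.0474)]
         = -0.62264676 / 0.99775324 = -0.624049.
  Update: phi_21 = phi_11 - phi_22 phi_11 = -0.0474 - (-0.624049)(-0.0474) = -0.07698.
Step k = 3:
  phi_33 = [rho(3) - phi_21 rho(2) - phi_22 rho(1)] / [1 - phi_21 rho(1) - phi_22 rho(2)]
    numerator   = 0.173 - (-0.07698)(-0.6204) - (-0.624049)(-0.0474) = 0.09566175
    denominator = 1 - (-0.07698)(-0.0474) - (-0.624049)(-0.6204) = 0.60919125
  phi_33 = 0.09566175 / 0.60919125 = 0.157.
Therefore phi_{33} = 0.1570.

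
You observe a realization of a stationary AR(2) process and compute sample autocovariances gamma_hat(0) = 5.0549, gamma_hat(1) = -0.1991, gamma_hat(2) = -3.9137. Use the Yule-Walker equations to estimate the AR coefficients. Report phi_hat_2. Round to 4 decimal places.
\hat\phi_{2} = -0.7770

The Yule-Walker equations for an AR(p) process read, in matrix form,
  Gamma_p phi = r_p,   with   (Gamma_p)_{ij} = gamma(|i - j|),
                       (r_p)_i = gamma(i),   i,j = 1..p.
Substitute the sample gammas (Toeplitz matrix and right-hand side of size 2):
  Gamma_p = [[5.0549, -0.1991], [-0.1991, 5.0549]]
  r_p     = [-0.1991, -3.9137]
Written out:
  5.0549 phi_1 - 0.1991 phi_2 = -0.1991
  -0.1991 phi_1 + 5.0549 phi_2 = -3.9137
Solve by Cramer's rule:
  det = gamma(0)^2 - gamma(1)^2 = (5.0549)^2 - (-0.1991)^2 = 25.55201401 - 0.03964081 = 25.5123732
  phi_hat_1 = [gamma(1) gamma(0) - gamma(1) gamma(2)] / det = [(-0.1991)(5.0549) - (-0.1991)(-3.9137)] / 25.5123732 = -1.78564826 / 25.5123732 = -0.07
  phi_hat_2 = [gamma(0) gamma(2) - gamma(1)^2] / det = [(5.0549)(-3.9137) - (-0.1991)^2] / 25.5123732 = -19.82300294 / 25.5123732 = -0.777
So phi_hat = [-0.0700, -0.7770].
Therefore phi_hat_2 = -0.7770.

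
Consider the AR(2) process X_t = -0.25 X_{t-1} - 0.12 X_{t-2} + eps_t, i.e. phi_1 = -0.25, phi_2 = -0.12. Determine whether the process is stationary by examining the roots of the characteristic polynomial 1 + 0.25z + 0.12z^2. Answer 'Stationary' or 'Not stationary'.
\text{Stationary}

The AR(p) characteristic polynomial is P(z) = 1 + 0.25z + 0.12z^2.
Stationarity requires all roots to lie outside the unit circle, i.e. |z| > 1 for every root.
Set 1 + (0.25) z + (0.12) z^2 = 0, i.e. a z^2 + b z + c = 0 with a = 0.12, b = 0.25, c = 1.
Discriminant D = b^2 - 4ac = (0.25)^2 - 4*(0.12)*1 = 0.0625 - (0.48) = -0.4175.
D < 0, so the roots are the complex-conjugate pair z = (-b +/- i sqrt(-D)) / (2a) = -1.0417 +/- 2.6923i.
For a conjugate pair |z|^2 = z * conj(z) = (product of roots) = c/a = 1/(0.12) = 8.333333, so |z| = sqrt(8.333333) = 2.8868 for both roots.
Moduli of all roots: 2.8868, 2.8868.
All moduli strictly greater than 1? Yes.
Verdict: Stationary.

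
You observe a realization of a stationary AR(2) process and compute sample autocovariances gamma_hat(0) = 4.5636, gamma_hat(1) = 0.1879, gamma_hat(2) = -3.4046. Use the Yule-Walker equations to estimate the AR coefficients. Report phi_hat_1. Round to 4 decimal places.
\hat\phi_{1} = 0.0720

The Yule-Walker equations for an AR(p) process read, in matrix form,
  Gamma_p phi = r_p,   with   (Gamma_p)_{ij} = gamma(|i - j|),
                       (r_p)_i = gamma(i),   i,j = 1..p.
Substitute the sample gammas (Toeplitz matrix and right-hand side of size 2):
  Gamma_p = [[4.5636, 0.1879], [0.1879, 4.5636]]
  r_p     = [0.1879, -3.4046]
Written out:
  4.5636 phi_1 + 0.1879 phi_2 = 0.1879
  0.1879 phi_1 + 4.5636 phi_2 = -3.4046
Solve by Cramer's rule:
  det = gamma(0)^2 - gamma(1)^2 = (4.5636)^2 - (0.1879)^2 = 20.82644496 - 0.03530641 = 20.79113855
  phi_hat_1 = [gamma(1) gamma(0) - gamma(1) gamma(2)] / det = [(0.1879)(4.5636) - (0.1879)(-3.4046)] / 20.79113855 = 1.49722478 / 20.79113855 = 0.072
  phi_hat_2 = [gamma(0) gamma(2) - gamma(1)^2] / det = [(4.5636)(-3.4046) - (0.1879)^2] / 20.79113855 = -15.57253897 / 20.79113855 = -0.749
So phi_hat = [0.0720, -0.7490].
Therefore phi_hat_1 = 0.0720.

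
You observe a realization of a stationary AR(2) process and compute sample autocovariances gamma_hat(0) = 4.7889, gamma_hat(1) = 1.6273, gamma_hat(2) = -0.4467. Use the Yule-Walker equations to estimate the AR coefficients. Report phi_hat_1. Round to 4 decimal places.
\hat\phi_{1} = 0.4200

The Yule-Walker equations for an AR(p) process read, in matrix form,
  Gamma_p phi = r_p,   with   (Gamma_p)_{ij} = gamma(|i - j|),
                       (r_p)_i = gamma(i),   i,j = 1..p.
Substitute the sample gammas (Toeplitz matrix and right-hand side of size 2):
  Gamma_p = [[4.7889, 1.6273], [1.6273, 4.7889]]
  r_p     = [1.6273, -0.4467]
Written out:
  4.7889 phi_1 + 1.6273 phi_2 = 1.6273
  1.6273 phi_1 + 4.7889 phi_2 = -0.4467
Solve by Cramer's rule:
  det = gamma(0)^2 - gamma(1)^2 = (4.7889)^2 - (1.6273)^2 = 22.93356321 - 2.64810529 = 20.28545792
  phi_hat_1 = [gamma(1) gamma(0) - gamma(1) gamma(2)] / det = [(1.6273)(4.7889) - (1.6273)(-0.4467)] / 20.28545792 = 8.51989188 / 20.28545792 = 0.42
  phi_hat_2 = [gamma(0) gamma(2) - gamma(1)^2] / det = [(4.7889)(-0.4467) - (1.6273)^2] / 20.28545792 = -4.78730692 / 20.28545792 = -0.236
So phi_hat = [0.4200, -0.2360].
Therefore phi_hat_1 = 0.4200.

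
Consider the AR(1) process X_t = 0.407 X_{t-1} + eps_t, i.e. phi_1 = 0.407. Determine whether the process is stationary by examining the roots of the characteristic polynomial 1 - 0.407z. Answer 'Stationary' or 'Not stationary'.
\text{Stationary}

The AR(p) characteristic polynomial is P(z) = 1 - 0.407z.
Stationarity requires all roots to lie outside the unit circle, i.e. |z| > 1 for every root.
This is linear in z: 1 + (-0.407) z = 0  =>  z = -1/(-0.407) = 2.457002,  |z| = 2.457002.
Moduli of all roots: 2.4570.
All moduli strictly greater than 1? Yes.
Verdict: Stationary.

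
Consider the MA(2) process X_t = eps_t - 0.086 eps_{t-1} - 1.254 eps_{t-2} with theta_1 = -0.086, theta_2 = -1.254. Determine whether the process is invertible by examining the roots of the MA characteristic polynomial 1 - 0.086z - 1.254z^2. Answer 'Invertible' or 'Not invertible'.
\text{Not invertible}

The MA(q) characteristic polynomial is P(z) = 1 - 0.086z - 1.254z^2.
Invertibility requires all roots to lie outside the unit circle, i.e. |z| > 1 for every root.
Set 1 + (-0.086) z + (-1.254) z^2 = 0, i.e. a z^2 + b z + c = 0 with a = -1.254, b = -0.086, c = 1.
Discriminant D = b^2 - 4ac = (-0.086)^2 - 4*(-1.254)*1 = 0.007396 - (-5.016) = 5.023396.
D >= 0, so the roots are real: z = (-b +/- sqrt(D)) / (2a) = (0.086 +/- 2.241293) / (-2.508).
  z_1 = (0.086 + 2.241293) / (-2.508) = -0.9279,   |z_1| = 0.9279.
  z_2 = (0.086 - 2.241293) / (-2.508) = 0.8594,   |z_2| = 0.8594.
Moduli of all roots: 0.9279, 0.8594.
All moduli strictly greater than 1? No.
Verdict: Not invertible.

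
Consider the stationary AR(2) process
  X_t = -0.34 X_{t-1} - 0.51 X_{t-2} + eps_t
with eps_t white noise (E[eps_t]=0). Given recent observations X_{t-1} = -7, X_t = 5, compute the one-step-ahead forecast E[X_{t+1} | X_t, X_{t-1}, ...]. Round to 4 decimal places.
E[X_{t+1} \mid \mathcal F_t] = 1.8700

For an AR(p) model X_t = c + sum_i phi_i X_{t-i} + eps_t, the
one-step-ahead conditional mean is
  E[X_{t+1} | X_t, ...] = c + sum_i phi_i X_{t+1-i}.
Substitute known values:
  E[X_{t+1} | ...] = (-0.34) * (5) + (-0.51) * (-7)
                   = 1.8700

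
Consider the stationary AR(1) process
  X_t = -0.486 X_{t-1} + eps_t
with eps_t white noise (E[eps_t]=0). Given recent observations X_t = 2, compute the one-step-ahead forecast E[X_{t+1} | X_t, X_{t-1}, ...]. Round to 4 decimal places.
E[X_{t+1} \mid \mathcal F_t] = -0.9720

For an AR(p) model X_t = c + sum_i phi_i X_{t-i} + eps_t, the
one-step-ahead conditional mean is
  E[X_{t+1} | X_t, ...] = c + sum_i phi_i X_{t+1-i}.
Substitute known values:
  E[X_{t+1} | ...] = (-0.486) * (2)
                   = -0.9720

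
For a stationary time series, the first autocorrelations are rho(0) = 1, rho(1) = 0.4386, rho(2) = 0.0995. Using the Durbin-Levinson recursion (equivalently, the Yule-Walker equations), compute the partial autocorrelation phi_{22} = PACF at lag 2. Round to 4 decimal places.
\phi_{22} = -0.1150

The PACF at lag k is phi_{kk}, the last component of the solution
to the Yule-Walker system G_k phi = r_k where
  (G_k)_{ij} = rho(|i - j|), (r_k)_i = rho(i), i,j = 1..k.
Equivalently, Durbin-Levinson gives phi_{kk} iteratively:
  phi_{11} = rho(1)
  phi_{kk} = [rho(k) - sum_{j=1..k-1} phi_{k-1,j} rho(k-j)]
            / [1 - sum_{j=1..k-1} phi_{k-1,j} rho(j)],
  phi_{k,j} = phi_{k-1,j} - phi_{kk} phi_{k-1,k-j},  j = 1..k-1.
Step k = 1:
  phi_11 = rho(1) = 0.4386.
Step k = 2:
  phi_22 = [rho(2) - phi_11 rho(1)] / [1 - phi_11 rho(1)] = [0.0995 - (0.4386)(0.4386)] / [1 - (0.4386)(0.4386)]
         = -0.09286996 / 0.80763004 = -0.115.
Therefore phi_{22} = -0.1150.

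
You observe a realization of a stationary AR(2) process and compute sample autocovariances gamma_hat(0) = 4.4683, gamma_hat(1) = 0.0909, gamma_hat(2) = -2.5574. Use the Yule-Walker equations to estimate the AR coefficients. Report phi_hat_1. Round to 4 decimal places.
\hat\phi_{1} = 0.0320

The Yule-Walker equations for an AR(p) process read, in matrix form,
  Gamma_p phi = r_p,   with   (Gamma_p)_{ij} = gamma(|i - j|),
                       (r_p)_i = gamma(i),   i,j = 1..p.
Substitute the sample gammas (Toeplitz matrix and right-hand side of size 2):
  Gamma_p = [[4.4683, 0.0909], [0.0909, 4.4683]]
  r_p     = [0.0909, -2.5574]
Written out:
  4.4683 phi_1 + 0.0909 phi_2 = 0.0909
  0.0909 phi_1 + 4.4683 phi_2 = -2.5574
Solve by Cramer's rule:
  det = gamma(0)^2 - gamma(1)^2 = (4.4683)^2 - (0.0909)^2 = 19.96570489 - 0.00826281 = 19.95744208
  phi_hat_1 = [gamma(1) gamma(0) - gamma(1) gamma(2)] / det = [(0.0909)(4.4683) - (0.0909)(-2.5574)] / 19.95744208 = 0.63863613 / 19.95744208 = 0.032
  phi_hat_2 = [gamma(0) gamma(2) - gamma(1)^2] / det = [(4.4683)(-2.5574) - (0.0909)^2] / 19.95744208 = -11.43549323 / 19.95744208 = -0.573
So phi_hat = [0.0320, -0.5730].
Therefore phi_hat_1 = 0.0320.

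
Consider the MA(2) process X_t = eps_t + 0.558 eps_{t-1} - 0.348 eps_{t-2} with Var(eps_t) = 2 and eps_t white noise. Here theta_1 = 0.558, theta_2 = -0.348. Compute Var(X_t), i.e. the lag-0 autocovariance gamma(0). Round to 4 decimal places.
\gamma(0) = 2.8649

For an MA(q) process X_t = eps_t + sum_i theta_i eps_{t-i} with
Var(eps_t) = sigma^2, the variance is
  gamma(0) = sigma^2 * (1 + sum_i theta_i^2).
  sum_i theta_i^2 = (0.558)^2 + (-0.348)^2 = 0.311364 + 0.121104 = 0.432468.
  gamma(0) = 2 * (1 + 0.432468) = 2 * 1.432468 = 2.864936, which rounds to 2.8649.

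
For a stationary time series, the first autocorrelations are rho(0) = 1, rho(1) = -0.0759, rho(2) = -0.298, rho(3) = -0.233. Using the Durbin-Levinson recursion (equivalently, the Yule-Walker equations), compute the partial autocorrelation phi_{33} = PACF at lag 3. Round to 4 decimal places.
\phi_{33} = -0.3170

The PACF at lag k is phi_{kk}, the last component of the solution
to the Yule-Walker system G_k phi = r_k where
  (G_k)_{ij} = rho(|i - j|), (r_k)_i = rho(i), i,j = 1..k.
Equivalently, Durbin-Levinson gives phi_{kk} iteratively:
  phi_{11} = rho(1)
  phi_{kk} = [rho(k) - sum_{j=1..k-1} phi_{k-1,j} rho(k-j)]
            / [1 - sum_{j=1..k-1} phi_{k-1,j} rho(j)],
  phi_{k,j} = phi_{k-1,j} - phi_{kk} phi_{k-1,k-j},  j = 1..k-1.
Step k = 1:
  phi_11 = rho(1) = -0.0759.
Step k = 2:
  phi_22 = [rho(2) - phi_11 rho(1)] / [1 - phi_11 rho(1)] = [-0.298 - (-0.0759)(-0.0759)] / [1 - (-0.0759)(-0.0759)]
         = -0.30376081 / 0.99423919 = -0.305521.
  Update: phi_21 = phi_11 - phi_22 phi_11 = -0.0759 - (-0.305521)(-0.0759) = -0.099089.
Step k = 3:
  phi_33 = [rho(3) - phi_21 rho(2) - phi_22 rho(1)] / [1 - phi_21 rho(1) - phi_22 rho(2)]
    numerator   = -0.233 - (-0.099089)(-0.298) - (-0.305521)(-0.0759) = -0.28571756
    denominator = 1 - (-0.099089)(-0.0759) - (-0.305521)(-0.298) = 0.90143393
  phi_33 = -0.28571756 / 0.90143393 = -0.317.
Therefore phi_{33} = -0.3170.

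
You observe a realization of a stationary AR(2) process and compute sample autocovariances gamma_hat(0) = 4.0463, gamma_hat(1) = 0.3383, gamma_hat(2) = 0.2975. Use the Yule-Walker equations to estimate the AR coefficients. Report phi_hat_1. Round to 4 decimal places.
\hat\phi_{1} = 0.0780

The Yule-Walker equations for an AR(p) process read, in matrix form,
  Gamma_p phi = r_p,   with   (Gamma_p)_{ij} = gamma(|i - j|),
                       (r_p)_i = gamma(i),   i,j = 1..p.
Substitute the sample gammas (Toeplitz matrix and right-hand side of size 2):
  Gamma_p = [[4.0463, 0.3383], [0.3383, 4.0463]]
  r_p     = [0.3383, 0.2975]
Written out:
  4.0463 phi_1 + 0.3383 phi_2 = 0.3383
  0.3383 phi_1 + 4.0463 phi_2 = 0.2975
Solve by Cramer's rule:
  det = gamma(0)^2 - gamma(1)^2 = (4.0463)^2 - (0.3383)^2 = 16.37254369 - 0.11444689 = 16.2580968
  phi_hat_1 = [gamma(1) gamma(0) - gamma(1) gamma(2)] / det = [(0.3383)(4.0463) - (0.3383)(0.2975)] / 16.2580968 = 1.26821904 / 16.2580968 = 0.078
  phi_hat_2 = [gamma(0) gamma(2) - gamma(1)^2] / det = [(4.0463)(0.2975) - (0.3383)^2] / 16.2580968 = 1.08932736 / 16.2580968 = 0.067
So phi_hat = [0.0780, 0.0670].
Therefore phi_hat_1 = 0.0780.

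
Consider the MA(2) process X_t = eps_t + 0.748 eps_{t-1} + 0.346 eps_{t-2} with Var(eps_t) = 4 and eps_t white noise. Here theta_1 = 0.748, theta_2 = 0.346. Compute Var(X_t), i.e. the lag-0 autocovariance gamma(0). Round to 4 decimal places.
\gamma(0) = 6.7169

For an MA(q) process X_t = eps_t + sum_i theta_i eps_{t-i} with
Var(eps_t) = sigma^2, the variance is
  gamma(0) = sigma^2 * (1 + sum_i theta_i^2).
  sum_i theta_i^2 = (0.748)^2 + (0.346)^2 = 0.559504 + 0.119716 = 0.67922.
  gamma(0) = 4 * (1 + 0.67922) = 4 * 1.67922 = 6.71688, which rounds to 6.7169.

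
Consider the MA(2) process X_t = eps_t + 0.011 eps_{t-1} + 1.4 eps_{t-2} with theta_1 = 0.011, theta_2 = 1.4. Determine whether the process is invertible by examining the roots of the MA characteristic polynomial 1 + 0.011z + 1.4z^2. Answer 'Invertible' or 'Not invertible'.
\text{Not invertible}

The MA(q) characteristic polynomial is P(z) = 1 + 0.011z + 1.4z^2.
Invertibility requires all roots to lie outside the unit circle, i.e. |z| > 1 for every root.
Set 1 + (0.011) z + (1.4) z^2 = 0, i.e. a z^2 + b z + c = 0 with a = 1.4, b = 0.011, c = 1.
Discriminant D = b^2 - 4ac = (0.011)^2 - 4*(1.4)*1 = 0.000121 - (5.6) = -5.599879.
D < 0, so the roots are the complex-conjugate pair z = (-b +/- i sqrt(-D)) / (2a) = -0.0039 +/- 0.8451i.
For a conjugate pair |z|^2 = z * conj(z) = (product of roots) = c/a = 1/(1.4) = 0.714286, so |z| = sqrt(0.714286) = 0.8452 for both roots.
Moduli of all roots: 0.8452, 0.8452.
All moduli strictly greater than 1? No.
Verdict: Not invertible.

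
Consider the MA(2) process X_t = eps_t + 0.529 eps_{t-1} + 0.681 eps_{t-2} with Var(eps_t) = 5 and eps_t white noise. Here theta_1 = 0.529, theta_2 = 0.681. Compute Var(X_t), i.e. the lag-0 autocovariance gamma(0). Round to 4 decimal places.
\gamma(0) = 8.7180

For an MA(q) process X_t = eps_t + sum_i theta_i eps_{t-i} with
Var(eps_t) = sigma^2, the variance is
  gamma(0) = sigma^2 * (1 + sum_i theta_i^2).
  sum_i theta_i^2 = (0.529)^2 + (0.681)^2 = 0.279841 + 0.463761 = 0.743602.
  gamma(0) = 5 * (1 + 0.743602) = 5 * 1.743602 = 8.71801, which rounds to 8.7180.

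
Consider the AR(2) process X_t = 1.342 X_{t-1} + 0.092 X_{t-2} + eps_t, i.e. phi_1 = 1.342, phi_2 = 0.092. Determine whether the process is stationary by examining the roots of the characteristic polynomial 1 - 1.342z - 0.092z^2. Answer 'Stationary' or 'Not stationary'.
\text{Not stationary}

The AR(p) characteristic polynomial is P(z) = 1 - 1.342z - 0.092z^2.
Stationarity requires all roots to lie outside the unit circle, i.e. |z| > 1 for every root.
Set 1 + (-1.342) z + (-0.092) z^2 = 0, i.e. a z^2 + b z + c = 0 with a = -0.092, b = -1.342, c = 1.
Discriminant D = b^2 - 4ac = (-1.342)^2 - 4*(-0.092)*1 = 1.800964 - (-0.368) = 2.168964.
D >= 0, so the roots are real: z = (-b +/- sqrt(D)) / (2a) = (1.342 +/- 1.47274) / (-0.184).
  z_1 = (1.342 + 1.47274) / (-0.184) = -15.2975,   |z_1| = 15.2975.
  z_2 = (1.342 - 1.47274) / (-0.184) = 0.7105,   |z_2| = 0.7105.
Moduli of all roots: 15.2975, 0.7105.
All moduli strictly greater than 1? No.
Verdict: Not stationary.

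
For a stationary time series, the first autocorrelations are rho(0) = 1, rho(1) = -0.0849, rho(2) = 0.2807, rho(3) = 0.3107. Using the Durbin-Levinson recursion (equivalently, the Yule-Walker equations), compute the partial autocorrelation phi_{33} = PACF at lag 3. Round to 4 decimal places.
\phi_{33} = 0.3830

The PACF at lag k is phi_{kk}, the last component of the solution
to the Yule-Walker system G_k phi = r_k where
  (G_k)_{ij} = rho(|i - j|), (r_k)_i = rho(i), i,j = 1..k.
Equivalently, Durbin-Levinson gives phi_{kk} iteratively:
  phi_{11} = rho(1)
  phi_{kk} = [rho(k) - sum_{j=1..k-1} phi_{k-1,j} rho(k-j)]
            / [1 - sum_{j=1..k-1} phi_{k-1,j} rho(j)],
  phi_{k,j} = phi_{k-1,j} - phi_{kk} phi_{k-1,k-j},  j = 1..k-1.
Step k = 1:
  phi_11 = rho(1) = -0.0849.
Step k = 2:
  phi_22 = [rho(2) - phi_11 rho(1)] / [1 - phi_11 rho(1)] = [0.2807 - (-0.0849)(-0.0849)] / [1 - (-0.0849)(-0.0849)]
         = 0.27349199 / 0.99279199 = 0.275478.
  Update: phi_21 = phi_11 - phi_22 phi_11 = -0.0849 - (0.275478)(-0.0849) = -0.061512.
Step k = 3:
  phi_33 = [rho(3) - phi_21 rho(2) - phi_22 rho(1)] / [1 - phi_21 rho(1) - phi_22 rho(2)]
    numerator   = 0.3107 - (-0.061512)(0.2807) - (0.275478)(-0.0849) = 0.35135446
    denominator = 1 - (-0.061512)(-0.0849) - (0.275478)(0.2807) = 0.91745106
  phi_33 = 0.35135446 / 0.91745106 = 0.383.
Therefore phi_{33} = 0.3830.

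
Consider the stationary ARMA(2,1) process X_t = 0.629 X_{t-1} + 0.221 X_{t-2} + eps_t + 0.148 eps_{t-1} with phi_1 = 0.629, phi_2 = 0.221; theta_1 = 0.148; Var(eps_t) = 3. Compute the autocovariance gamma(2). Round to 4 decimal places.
\gamma(2) = 8.6875

Multiply the model equation by X_{t-k} and take expectations. With theta_0 = psi_0 = 1 and psi_j the MA(infinity) weights, this gives
  gamma(k) - sum_i phi_i gamma(k-i) = c_k,
  c_k = sigma^2 * sum_{j=k..q} theta_j psi_{j-k}   (c_k = 0 for k > q),
using gamma(-m) = gamma(m).
psi-weights needed (psi_j = theta_j + sum_i phi_i psi_{j-i}):
  psi_1 = theta_1 + phi_1 = 0.148 + (0.629) = 0.777
Right-hand sides:
  c_0 = sigma^2 (1 + theta_1 psi_1) = 3 * (1 + (0.148)(0.777)) = 3 * 1.114996 = 3.344988
  c_1 = sigma^2 theta_1 = 3 * (0.148) = 0.444
  c_2 = 0
Equations for k = 0, 1, 2 (AR order 2, c_2 = 0):
  (E0) gamma(0) = phi_1 gamma(1) + phi_2 gamma(2) + c_0
  (E1) gamma(1) = phi_1 gamma(0) + phi_2 gamma(1) + c_1
  (E2) gamma(2) = phi_1 gamma(1) + phi_2 gamma(0)
From (E1): gamma(1) = A gamma(0) + B with
  A = phi_1 / (1 - phi_2) = 0.629 / 0.779 = 0.807445,   B = c_1 / (1 - phi_2) = 0.444 / 0.779 = 0.569961.
Insert (E2) into (E0): gamma(0) (1 - phi_2^2) = phi_1 (1 + phi_2) gamma(1) + c_0.
  phi_1 (1 + phi_2) = (0.629)(1.221) = 0.768009,   1 - phi_2^2 = 0.951159.
Replace gamma(1) by A gamma(0) + B and collect gamma(0):
  gamma(0) [0.951159 - (0.768009)(0.807445)] = (0.768009)(0.569961) + 3.344988
  gamma(0) * 0.331034 = 3.782724
  gamma(0) = 3.782724 / 0.331034 = 11.427007.
  gamma(1) = A gamma(0) + B = (0.807445)(11.427007) + (0.569961) = 9.796646.
  gamma(2) = phi_1 gamma(1) + phi_2 gamma(0) = (0.629)(9.796646) + (0.221)(11.427007) = 8.687459.
Therefore gamma(2) = 8.6875 (to 4 decimal places).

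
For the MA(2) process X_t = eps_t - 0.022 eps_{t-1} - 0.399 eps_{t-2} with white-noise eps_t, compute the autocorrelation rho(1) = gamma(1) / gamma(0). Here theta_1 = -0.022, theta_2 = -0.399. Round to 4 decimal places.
\rho(1) = -0.0114

For an MA(q) process with theta_0 = 1, the autocovariance is
  gamma(k) = sigma^2 * sum_{i=0..q-k} theta_i * theta_{i+k},
and rho(k) = gamma(k) / gamma(0). Sigma^2 cancels.
  numerator   = (1)*(-0.022) + (-0.022)*(-0.399) = -0.013222.
  denominator = (1)^2 + (-0.022)^2 + (-0.399)^2 = 1.159685.
  rho(1) = -0.013222 / 1.159685 = -0.0114.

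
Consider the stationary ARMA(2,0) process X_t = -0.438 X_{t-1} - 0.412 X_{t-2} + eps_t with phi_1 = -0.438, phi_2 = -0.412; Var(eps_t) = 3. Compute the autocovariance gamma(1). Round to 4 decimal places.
\gamma(1) = -1.2402

Multiply the model equation by X_{t-k} and take expectations. With theta_0 = psi_0 = 1 and psi_j the MA(infinity) weights, this gives
  gamma(k) - sum_i phi_i gamma(k-i) = c_k,
  c_k = sigma^2 * sum_{j=k..q} theta_j psi_{j-k}   (c_k = 0 for k > q),
using gamma(-m) = gamma(m).
Pure AR (q = 0): c_0 = sigma^2 = 3, c_k = 0 for k >= 1.
Equations for k = 0, 1, 2 (AR order 2, c_2 = 0):
  (E0) gamma(0) = phi_1 gamma(1) + phi_2 gamma(2) + c_0
  (E1) gamma(1) = phi_1 gamma(0) + phi_2 gamma(1) + c_1
  (E2) gamma(2) = phi_1 gamma(1) + phi_2 gamma(0)
From (E1): gamma(1) = A gamma(0) + B with
  A = phi_1 / (1 - phi_2) = -0.438 / 1.412 = -0.310198,   B = c_1 / (1 - phi_2) = 0 / 1.412 = 0.
Insert (E2) into (E0): gamma(0) (1 - phi_2^2) = phi_1 (1 + phi_2) gamma(1) + c_0.
  phi_1 (1 + phi_2) = (-0.438)(0.588) = -0.257544,   1 - phi_2^2 = 0.830256.
Replace gamma(1) by A gamma(0) + B and collect gamma(0):
  gamma(0) [0.830256 - (-0.257544)(-0.310198)] = c_0 = 3
  gamma(0) * 0.750366 = 3
  gamma(0) = 3 / 0.750366 = 3.998047.
  gamma(1) = A gamma(0) = (-0.310198)(3.998047) = -1.240188.
Therefore gamma(1) = -1.2402 (to 4 decimal places).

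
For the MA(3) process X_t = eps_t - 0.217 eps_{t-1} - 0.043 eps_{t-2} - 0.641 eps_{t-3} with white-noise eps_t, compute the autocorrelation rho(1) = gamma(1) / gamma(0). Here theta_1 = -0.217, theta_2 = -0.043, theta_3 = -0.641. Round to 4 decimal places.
\rho(1) = -0.1234

For an MA(q) process with theta_0 = 1, the autocovariance is
  gamma(k) = sigma^2 * sum_{i=0..q-k} theta_i * theta_{i+k},
and rho(k) = gamma(k) / gamma(0). Sigma^2 cancels.
  numerator   = (1)*(-0.217) + (-0.217)*(-0.043) + (-0.043)*(-0.641) = -0.180106.
  denominator = (1)^2 + (-0.217)^2 + (-0.043)^2 + (-0.641)^2 = 1.459819.
  rho(1) = -0.180106 / 1.459819 = -0.1234.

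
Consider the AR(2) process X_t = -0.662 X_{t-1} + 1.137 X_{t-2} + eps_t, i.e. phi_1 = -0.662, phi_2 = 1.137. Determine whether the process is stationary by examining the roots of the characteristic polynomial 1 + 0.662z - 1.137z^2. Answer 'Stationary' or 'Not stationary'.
\text{Not stationary}

The AR(p) characteristic polynomial is P(z) = 1 + 0.662z - 1.137z^2.
Stationarity requires all roots to lie outside the unit circle, i.e. |z| > 1 for every root.
Set 1 + (0.662) z + (-1.137) z^2 = 0, i.e. a z^2 + b z + c = 0 with a = -1.137, b = 0.662, c = 1.
Discriminant D = b^2 - 4ac = (0.662)^2 - 4*(-1.137)*1 = 0.438244 - (-4.548) = 4.986244.
D >= 0, so the roots are real: z = (-b +/- sqrt(D)) / (2a) = (-0.662 +/- 2.23299) / (-2.274).
  z_1 = (-0.662 + 2.23299) / (-2.274) = -0.6908,   |z_1| = 0.6908.
  z_2 = (-0.662 - 2.23299) / (-2.274) = 1.2731,   |z_2| = 1.2731.
Moduli of all roots: 0.6908, 1.2731.
All moduli strictly greater than 1? No.
Verdict: Not stationary.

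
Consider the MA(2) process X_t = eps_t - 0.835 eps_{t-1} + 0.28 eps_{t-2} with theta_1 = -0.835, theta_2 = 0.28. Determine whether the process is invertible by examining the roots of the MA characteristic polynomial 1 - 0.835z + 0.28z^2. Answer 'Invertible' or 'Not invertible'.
\text{Invertible}

The MA(q) characteristic polynomial is P(z) = 1 - 0.835z + 0.28z^2.
Invertibility requires all roots to lie outside the unit circle, i.e. |z| > 1 for every root.
Set 1 + (-0.835) z + (0.28) z^2 = 0, i.e. a z^2 + b z + c = 0 with a = 0.28, b = -0.835, c = 1.
Discriminant D = b^2 - 4ac = (-0.835)^2 - 4*(0.28)*1 = 0.697225 - (1.12) = -0.422775.
D < 0, so the roots are the complex-conjugate pair z = (-b +/- i sqrt(-D)) / (2a) = 1.4911 +/- 1.1611i.
For a conjugate pair |z|^2 = z * conj(z) = (product of roots) = c/a = 1/(0.28) = 3.571429, so |z| = sqrt(3.571429) = 1.8898 for both roots.
Moduli of all roots: 1.8898, 1.8898.
All moduli strictly greater than 1? Yes.
Verdict: Invertible.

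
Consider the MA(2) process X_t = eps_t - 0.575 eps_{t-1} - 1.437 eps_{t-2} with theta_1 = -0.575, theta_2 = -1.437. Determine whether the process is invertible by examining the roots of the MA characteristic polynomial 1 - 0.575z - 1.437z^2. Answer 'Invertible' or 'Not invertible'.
\text{Not invertible}

The MA(q) characteristic polynomial is P(z) = 1 - 0.575z - 1.437z^2.
Invertibility requires all roots to lie outside the unit circle, i.e. |z| > 1 for every root.
Set 1 + (-0.575) z + (-1.437) z^2 = 0, i.e. a z^2 + b z + c = 0 with a = -1.437, b = -0.575, c = 1.
Discriminant D = b^2 - 4ac = (-0.575)^2 - 4*(-1.437)*1 = 0.330625 - (-5.748) = 6.078625.
D >= 0, so the roots are real: z = (-b +/- sqrt(D)) / (2a) = (0.575 +/- 2.465487) / (-2.874).
  z_1 = (0.575 + 2.465487) / (-2.874) = -1.0579,   |z_1| = 1.0579.
  z_2 = (0.575 - 2.465487) / (-2.874) = 0.6578,   |z_2| = 0.6578.
Moduli of all roots: 1.0579, 0.6578.
All moduli strictly greater than 1? No.
Verdict: Not invertible.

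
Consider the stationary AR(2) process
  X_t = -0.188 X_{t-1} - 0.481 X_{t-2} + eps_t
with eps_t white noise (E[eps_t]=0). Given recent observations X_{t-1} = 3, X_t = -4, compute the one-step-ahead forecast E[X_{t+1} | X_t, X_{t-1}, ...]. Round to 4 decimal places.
E[X_{t+1} \mid \mathcal F_t] = -0.6910

For an AR(p) model X_t = c + sum_i phi_i X_{t-i} + eps_t, the
one-step-ahead conditional mean is
  E[X_{t+1} | X_t, ...] = c + sum_i phi_i X_{t+1-i}.
Substitute known values:
  E[X_{t+1} | ...] = (-0.188) * (-4) + (-0.481) * (3)
                   = -0.6910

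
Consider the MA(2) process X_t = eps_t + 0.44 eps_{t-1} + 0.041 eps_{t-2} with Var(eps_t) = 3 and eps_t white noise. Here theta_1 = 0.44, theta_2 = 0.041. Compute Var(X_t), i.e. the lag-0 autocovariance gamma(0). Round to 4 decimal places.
\gamma(0) = 3.5858

For an MA(q) process X_t = eps_t + sum_i theta_i eps_{t-i} with
Var(eps_t) = sigma^2, the variance is
  gamma(0) = sigma^2 * (1 + sum_i theta_i^2).
  sum_i theta_i^2 = (0.44)^2 + (0.041)^2 = 0.1936 + 0.001681 = 0.195281.
  gamma(0) = 3 * (1 + 0.195281) = 3 * 1.195281 = 3.585843, which rounds to 3.5858.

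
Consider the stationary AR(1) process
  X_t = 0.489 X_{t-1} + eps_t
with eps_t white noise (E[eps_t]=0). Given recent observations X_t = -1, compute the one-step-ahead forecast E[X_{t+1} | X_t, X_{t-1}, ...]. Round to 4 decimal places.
E[X_{t+1} \mid \mathcal F_t] = -0.4890

For an AR(p) model X_t = c + sum_i phi_i X_{t-i} + eps_t, the
one-step-ahead conditional mean is
  E[X_{t+1} | X_t, ...] = c + sum_i phi_i X_{t+1-i}.
Substitute known values:
  E[X_{t+1} | ...] = (0.489) * (-1)
                   = -0.4890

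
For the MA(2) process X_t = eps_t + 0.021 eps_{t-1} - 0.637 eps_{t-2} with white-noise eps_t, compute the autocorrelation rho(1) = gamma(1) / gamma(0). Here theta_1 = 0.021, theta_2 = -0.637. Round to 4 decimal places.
\rho(1) = 0.0054

For an MA(q) process with theta_0 = 1, the autocovariance is
  gamma(k) = sigma^2 * sum_{i=0..q-k} theta_i * theta_{i+k},
and rho(k) = gamma(k) / gamma(0). Sigma^2 cancels.
  numerator   = (1)*(0.021) + (0.021)*(-0.637) = 0.007623.
  denominator = (1)^2 + (0.021)^2 + (-0.637)^2 = 1.40621.
  rho(1) = 0.007623 / 1.40621 = 0.0054.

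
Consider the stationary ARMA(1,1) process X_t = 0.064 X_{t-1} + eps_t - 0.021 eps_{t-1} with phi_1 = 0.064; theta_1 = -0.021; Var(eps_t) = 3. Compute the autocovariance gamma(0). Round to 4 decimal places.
\gamma(0) = 3.0056

Multiply the model equation by X_{t-k} and take expectations. With theta_0 = psi_0 = 1 and psi_j the MA(infinity) weights, this gives
  gamma(k) - sum_i phi_i gamma(k-i) = c_k,
  c_k = sigma^2 * sum_{j=k..q} theta_j psi_{j-k}   (c_k = 0 for k > q),
using gamma(-m) = gamma(m).
psi-weights needed (psi_j = theta_j + sum_i phi_i psi_{j-i}):
  psi_1 = theta_1 + phi_1 = -0.021 + (0.064) = 0.043
Right-hand sides:
  c_0 = sigma^2 (1 + theta_1 psi_1) = 3 * (1 + (-0.021)(0.043)) = 3 * 0.999097 = 2.997291
  c_1 = sigma^2 theta_1 = 3 * (-0.021) = -0.063
  c_2 = 0
Equations for k = 0 and k = 1 (AR order 1):
  gamma(0) = phi_1 gamma(1) + c_0
  gamma(1) = phi_1 gamma(0) + c_1
Substituting the second into the first: gamma(0) (1 - phi_1^2) = c_0 + phi_1 c_1, so
  gamma(0) = (c_0 + phi_1 c_1) / (1 - phi_1^2) = (2.997291 + (0.064)(-0.063)) / (1 - (0.064)^2) = 2.993259 / 0.995904 = 3.00557.
Therefore gamma(0) = 3.0056 (to 4 decimal places).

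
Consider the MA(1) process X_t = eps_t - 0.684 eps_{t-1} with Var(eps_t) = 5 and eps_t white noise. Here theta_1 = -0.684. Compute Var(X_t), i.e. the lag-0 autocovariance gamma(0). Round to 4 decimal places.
\gamma(0) = 7.3393

For an MA(q) process X_t = eps_t + sum_i theta_i eps_{t-i} with
Var(eps_t) = sigma^2, the variance is
  gamma(0) = sigma^2 * (1 + sum_i theta_i^2).
  sum_i theta_i^2 = (-0.684)^2 = 0.467856.
  gamma(0) = 5 * (1 + 0.467856) = 5 * 1.467856 = 7.33928, which rounds to 7.3393.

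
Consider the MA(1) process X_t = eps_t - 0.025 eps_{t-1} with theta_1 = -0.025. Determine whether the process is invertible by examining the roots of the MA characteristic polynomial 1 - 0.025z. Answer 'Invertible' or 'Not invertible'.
\text{Invertible}

The MA(q) characteristic polynomial is P(z) = 1 - 0.025z.
Invertibility requires all roots to lie outside the unit circle, i.e. |z| > 1 for every root.
This is linear in z: 1 + (-0.025) z = 0  =>  z = -1/(-0.025) = 40,  |z| = 40.
Moduli of all roots: 40.0000.
All moduli strictly greater than 1? Yes.
Verdict: Invertible.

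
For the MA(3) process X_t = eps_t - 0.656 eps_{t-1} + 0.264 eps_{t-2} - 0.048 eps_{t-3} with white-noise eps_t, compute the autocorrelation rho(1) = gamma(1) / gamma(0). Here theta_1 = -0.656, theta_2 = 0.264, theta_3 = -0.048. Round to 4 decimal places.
\rho(1) = -0.5604

For an MA(q) process with theta_0 = 1, the autocovariance is
  gamma(k) = sigma^2 * sum_{i=0..q-k} theta_i * theta_{i+k},
and rho(k) = gamma(k) / gamma(0). Sigma^2 cancels.
  numerator   = (1)*(-0.656) + (-0.656)*(0.264) + (0.264)*(-0.048) = -0.841856.
  denominator = (1)^2 + (-0.656)^2 + (0.264)^2 + (-0.048)^2 = 1.502336.
  rho(1) = -0.841856 / 1.502336 = -0.5604.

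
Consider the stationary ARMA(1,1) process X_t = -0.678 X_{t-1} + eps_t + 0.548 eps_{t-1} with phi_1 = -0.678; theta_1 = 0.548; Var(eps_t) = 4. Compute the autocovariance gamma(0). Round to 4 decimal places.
\gamma(0) = 4.1251

Multiply the model equation by X_{t-k} and take expectations. With theta_0 = psi_0 = 1 and psi_j the MA(infinity) weights, this gives
  gamma(k) - sum_i phi_i gamma(k-i) = c_k,
  c_k = sigma^2 * sum_{j=k..q} theta_j psi_{j-k}   (c_k = 0 for k > q),
using gamma(-m) = gamma(m).
psi-weights needed (psi_j = theta_j + sum_i phi_i psi_{j-i}):
  psi_1 = theta_1 + phi_1 = 0.548 + (-0.678) = -0.13
Right-hand sides:
  c_0 = sigma^2 (1 + theta_1 psi_1) = 4 * (1 + (0.548)(-0.13)) = 4 * 0.92876 = 3.71504
  c_1 = sigma^2 theta_1 = 4 * (0.548) = 2.192
  c_2 = 0
Equations for k = 0 and k = 1 (AR order 1):
  gamma(0) = phi_1 gamma(1) + c_0
  gamma(1) = phi_1 gamma(0) + c_1
Substituting the second into the first: gamma(0) (1 - phi_1^2) = c_0 + phi_1 c_1, so
  gamma(0) = (c_0 + phi_1 c_1) / (1 - phi_1^2) = (3.71504 + (-0.678)(2.192)) / (1 - (-0.678)^2) = 2.228864 / 0.540316 = 4.125112.
Therefore gamma(0) = 4.1251 (to 4 decimal places).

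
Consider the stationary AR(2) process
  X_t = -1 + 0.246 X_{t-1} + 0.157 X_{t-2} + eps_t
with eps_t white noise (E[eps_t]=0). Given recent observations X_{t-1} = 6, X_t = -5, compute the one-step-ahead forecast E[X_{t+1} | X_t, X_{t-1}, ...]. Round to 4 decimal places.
E[X_{t+1} \mid \mathcal F_t] = -1.2880

For an AR(p) model X_t = c + sum_i phi_i X_{t-i} + eps_t, the
one-step-ahead conditional mean is
  E[X_{t+1} | X_t, ...] = c + sum_i phi_i X_{t+1-i}.
Substitute known values:
  E[X_{t+1} | ...] = -1 + (0.246) * (-5) + (0.157) * (6)
                   = -1.2880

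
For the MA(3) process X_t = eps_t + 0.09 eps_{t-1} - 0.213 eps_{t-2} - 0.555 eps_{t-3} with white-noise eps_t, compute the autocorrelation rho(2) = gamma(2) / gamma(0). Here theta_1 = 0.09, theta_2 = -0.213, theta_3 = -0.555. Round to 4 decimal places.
\rho(2) = -0.1931

For an MA(q) process with theta_0 = 1, the autocovariance is
  gamma(k) = sigma^2 * sum_{i=0..q-k} theta_i * theta_{i+k},
and rho(k) = gamma(k) / gamma(0). Sigma^2 cancels.
  numerator   = (1)*(-0.213) + (0.09)*(-0.555) = -0.26295.
  denominator = (1)^2 + (0.09)^2 + (-0.213)^2 + (-0.555)^2 = 1.361494.
  rho(2) = -0.26295 / 1.361494 = -0.1931.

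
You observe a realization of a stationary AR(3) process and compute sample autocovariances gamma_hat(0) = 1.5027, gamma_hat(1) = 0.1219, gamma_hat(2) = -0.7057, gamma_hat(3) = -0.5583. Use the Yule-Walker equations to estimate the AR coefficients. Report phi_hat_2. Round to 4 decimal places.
\hat\phi_{2} = -0.4360

The Yule-Walker equations for an AR(p) process read, in matrix form,
  Gamma_p phi = r_p,   with   (Gamma_p)_{ij} = gamma(|i - j|),
                       (r_p)_i = gamma(i),   i,j = 1..p.
Substitute the sample gammas (Toeplitz matrix and right-hand side of size 3):
  Gamma_p = [[1.5027, 0.1219, -0.7057], [0.1219, 1.5027, 0.1219], [-0.7057, 0.1219, 1.5027]]
  r_p     = [0.1219, -0.7057, -0.5583]
Written out (R1..R3):
  (R1) 1.5027 phi_1 + 0.1219 phi_2 - 0.7057 phi_3 = 0.1219
  (R2) 0.1219 phi_1 + 1.5027 phi_2 + 0.1219 phi_3 = -0.7057
  (R3) -0.7057 phi_1 + 0.1219 phi_2 + 1.5027 phi_3 = -0.5583
Gaussian elimination:
  R2 <- R2 - (0.1219/1.5027) R1 = R2 - (0.081121) R1:  1.492811 phi_2 + 0.179147 phi_3 = -0.715589
  R3 <- R3 - (-0.7057/1.5027) R1 = R3 - (-0.469621) R1:  0.179147 phi_2 + 1.171288 phi_3 = -0.501053
  R3 <- R3 - (0.179147/1.492811) R2 = R3 - (0.120006) R2:  1.149789 phi_3 = -0.415178
Back-substitution:
  phi_hat_3 = -0.415178 / 1.149789 = -0.36109
  phi_hat_2 = (-0.715589 - (0.179147)(-0.36109)) / 1.492811 = -0.436023
  phi_hat_1 = (0.1219 - (0.1219)(-0.436023) - (-0.7057)(-0.36109)) / 1.5027 = -0.053085
So phi_hat = [-0.0531, -0.4360, -0.3611].
Therefore phi_hat_2 = -0.4360.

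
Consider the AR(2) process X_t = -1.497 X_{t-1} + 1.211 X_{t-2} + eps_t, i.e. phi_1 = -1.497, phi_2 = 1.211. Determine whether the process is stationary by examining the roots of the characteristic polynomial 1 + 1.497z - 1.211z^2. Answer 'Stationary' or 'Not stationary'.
\text{Not stationary}

The AR(p) characteristic polynomial is P(z) = 1 + 1.497z - 1.211z^2.
Stationarity requires all roots to lie outside the unit circle, i.e. |z| > 1 for every root.
Set 1 + (1.497) z + (-1.211) z^2 = 0, i.e. a z^2 + b z + c = 0 with a = -1.211, b = 1.497, c = 1.
Discriminant D = b^2 - 4ac = (1.497)^2 - 4*(-1.211)*1 = 2.241009 - (-4.844) = 7.085009.
D >= 0, so the roots are real: z = (-b +/- sqrt(D)) / (2a) = (-1.497 +/- 2.661768) / (-2.422).
  z_1 = (-1.497 + 2.661768) / (-2.422) = -0.4809,   |z_1| = 0.4809.
  z_2 = (-1.497 - 2.661768) / (-2.422) = 1.7171,   |z_2| = 1.7171.
Moduli of all roots: 0.4809, 1.7171.
All moduli strictly greater than 1? No.
Verdict: Not stationary.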